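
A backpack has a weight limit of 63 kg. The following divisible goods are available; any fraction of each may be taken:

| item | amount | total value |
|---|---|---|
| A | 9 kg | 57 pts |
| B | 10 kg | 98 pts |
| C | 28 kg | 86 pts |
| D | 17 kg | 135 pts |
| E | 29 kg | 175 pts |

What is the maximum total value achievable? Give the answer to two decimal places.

452.93

Take in order of value per unit:
- B (98/10 per unit): all 10 → value 98, running total 98.00
- D (135/17 per unit): all 17 → value 135, running total 233.00
- A (57/9 per unit): all 9 → value 57, running total 290.00
- E (175/29 per unit): 27 of 29 → value 27×175/29 = 162.9310, running total 452.93
Total 452.93.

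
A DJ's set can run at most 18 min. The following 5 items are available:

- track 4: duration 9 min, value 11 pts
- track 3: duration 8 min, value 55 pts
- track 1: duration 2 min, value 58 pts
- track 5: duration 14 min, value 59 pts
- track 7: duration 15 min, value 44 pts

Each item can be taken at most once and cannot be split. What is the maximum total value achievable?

117 pts

Check high-value combinations within 18 min:
- track 1+track 5: duration 2+14=16, value 58+59=117
- track 3+track 1: duration 8+2=10, value 55+58=113
- track 1+track 7: duration 2+15=17, value 58+44=102
Best: 117 pts.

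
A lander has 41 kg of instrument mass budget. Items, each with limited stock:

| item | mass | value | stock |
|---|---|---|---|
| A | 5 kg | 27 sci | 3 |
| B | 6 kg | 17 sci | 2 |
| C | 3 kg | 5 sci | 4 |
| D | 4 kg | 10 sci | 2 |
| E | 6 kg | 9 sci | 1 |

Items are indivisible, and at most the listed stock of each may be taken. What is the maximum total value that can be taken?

Best selections within mass 41 and stock limits:
- 3×A + 2×B + 2×C + 2×D: mass 41, value 145
- 3×A + 2×B + 2×D + 1×E: mass 41, value 144
Best: 145 sci.

145 sci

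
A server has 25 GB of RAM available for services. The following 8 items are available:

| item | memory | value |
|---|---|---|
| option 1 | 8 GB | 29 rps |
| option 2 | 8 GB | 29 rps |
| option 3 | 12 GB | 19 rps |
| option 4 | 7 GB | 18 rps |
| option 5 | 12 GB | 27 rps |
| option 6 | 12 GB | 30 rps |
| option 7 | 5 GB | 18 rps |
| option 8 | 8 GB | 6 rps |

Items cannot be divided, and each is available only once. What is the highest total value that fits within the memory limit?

77 rps

Check high-value combinations within 25 GB:
- option 1+option 6+option 7: memory 8+12+5=25, value 29+30+18=77
- option 2+option 6+option 7: memory 8+12+5=25, value 29+30+18=77
- option 1+option 2+option 7: memory 8+8+5=21, value 29+29+18=76
Best: 77 rps.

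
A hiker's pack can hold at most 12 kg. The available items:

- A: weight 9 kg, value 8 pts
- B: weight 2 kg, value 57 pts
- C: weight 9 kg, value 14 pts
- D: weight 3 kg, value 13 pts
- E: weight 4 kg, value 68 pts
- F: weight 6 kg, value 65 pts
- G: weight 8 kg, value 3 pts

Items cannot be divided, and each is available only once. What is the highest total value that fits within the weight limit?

This is a 0/1 knapsack; check combinations near the capacity.
- B+E+F: weight 2+4+6=12, value 57+68+65=190
- B+D+E: weight 2+3+4=9, value 57+13+68=138
- B+D+F: weight 2+3+6=11, value 57+13+65=135
Best: 190 pts.

190 pts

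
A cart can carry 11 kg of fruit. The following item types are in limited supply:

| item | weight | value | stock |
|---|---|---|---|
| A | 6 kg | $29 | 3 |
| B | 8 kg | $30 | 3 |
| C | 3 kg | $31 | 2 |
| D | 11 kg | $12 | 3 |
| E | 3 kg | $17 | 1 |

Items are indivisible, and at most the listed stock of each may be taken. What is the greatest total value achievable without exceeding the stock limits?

Top feasible selections:
- 2×C + 1×E: weight 9, value 79
- 2×C: weight 6, value 62
- 1×B + 1×C: weight 11, value 61
- 1×A + 1×C: weight 9, value 60
Best: $79.

$79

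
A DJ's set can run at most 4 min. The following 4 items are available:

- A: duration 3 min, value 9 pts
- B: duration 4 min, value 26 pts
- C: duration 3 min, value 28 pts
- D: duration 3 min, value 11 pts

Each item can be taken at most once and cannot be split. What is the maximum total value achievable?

This is a 0/1 knapsack; check combinations near the capacity.
- C: duration 3, value 28
- B: duration 4, value 26
- D: duration 3, value 11
- A: duration 3, value 9
Best: 28 pts.

28 pts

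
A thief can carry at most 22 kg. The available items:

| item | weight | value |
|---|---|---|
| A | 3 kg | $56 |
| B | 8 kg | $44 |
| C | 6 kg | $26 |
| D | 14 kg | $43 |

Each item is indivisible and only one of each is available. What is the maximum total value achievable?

$126

This is a 0/1 knapsack; check combinations near the capacity.
- A+B+C: weight 3+8+6=17, value 56+44+26=126
- A+B: weight 3+8=11, value 56+44=100
- A+D: weight 3+14=17, value 56+43=99
- B+D: weight 8+14=22, value 44+43=87
- A+C: weight 3+6=9, value 56+26=82
Best: $126.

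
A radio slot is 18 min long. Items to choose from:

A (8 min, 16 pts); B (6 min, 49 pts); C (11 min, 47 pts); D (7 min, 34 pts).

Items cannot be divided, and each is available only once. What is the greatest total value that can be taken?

96 pts

Check high-value combinations within 18 min:
- B+C: duration 6+11=17, value 49+47=96
- B+D: duration 6+7=13, value 49+34=83
- C+D: duration 11+7=18, value 47+34=81
- A+B: duration 8+6=14, value 16+49=65
- A+D: duration 8+7=15, value 16+34=50
Best: 96 pts.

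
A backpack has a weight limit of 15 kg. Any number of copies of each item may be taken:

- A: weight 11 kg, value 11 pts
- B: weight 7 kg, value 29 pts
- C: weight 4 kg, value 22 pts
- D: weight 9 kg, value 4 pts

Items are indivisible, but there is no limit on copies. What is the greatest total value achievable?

73 pts

Best value-per-unit is C at 22/4; filling with it alone gives 3×22 = 66.
Optimal mix: 1×B + 2×C → weight 15, value 73.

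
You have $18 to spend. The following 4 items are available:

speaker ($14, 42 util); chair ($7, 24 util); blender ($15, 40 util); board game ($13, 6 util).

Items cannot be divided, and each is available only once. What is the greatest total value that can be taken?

Check high-value combinations within $18:
- speaker: cost 14, value 42
- blender: cost 15, value 40
- chair: cost 7, value 24
Best: 42 util.

42 util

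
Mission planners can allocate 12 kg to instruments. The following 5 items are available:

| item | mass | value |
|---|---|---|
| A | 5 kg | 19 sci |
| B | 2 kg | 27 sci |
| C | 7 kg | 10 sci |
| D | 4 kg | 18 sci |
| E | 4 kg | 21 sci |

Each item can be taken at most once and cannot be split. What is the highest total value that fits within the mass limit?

67 sci

Check high-value combinations within 12 kg:
- A+B+E: mass 5+2+4=11, value 19+27+21=67
- B+D+E: mass 2+4+4=10, value 27+18+21=66
- A+B+D: mass 5+2+4=11, value 19+27+18=64
- B+E: mass 2+4=6, value 27+21=48
- A+B: mass 5+2=7, value 19+27=46
Best: 67 sci.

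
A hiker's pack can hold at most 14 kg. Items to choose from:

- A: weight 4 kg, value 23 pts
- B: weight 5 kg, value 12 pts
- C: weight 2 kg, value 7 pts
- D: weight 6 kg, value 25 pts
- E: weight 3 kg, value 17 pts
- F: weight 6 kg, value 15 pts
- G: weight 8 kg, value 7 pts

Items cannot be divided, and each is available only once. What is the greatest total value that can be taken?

65 pts

Check high-value combinations within 14 kg:
- A+D+E: weight 4+6+3=13, value 23+25+17=65
- A+B+C+E: weight 4+5+2+3=14, value 23+12+7+17=59
- A+C+D: weight 4+2+6=12, value 23+7+25=55
- A+E+F: weight 4+3+6=13, value 23+17+15=55
Best: 65 pts.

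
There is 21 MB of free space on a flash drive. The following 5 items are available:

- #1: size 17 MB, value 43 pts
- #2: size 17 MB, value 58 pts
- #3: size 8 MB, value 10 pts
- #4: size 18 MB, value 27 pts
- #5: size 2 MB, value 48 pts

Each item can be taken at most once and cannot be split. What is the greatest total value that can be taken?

Check high-value combinations within 21 MB:
- #2+#5: size 17+2=19, value 58+48=106
- #1+#5: size 17+2=19, value 43+48=91
- #4+#5: size 18+2=20, value 27+48=75
- #3+#5: size 8+2=10, value 10+48=58
Best: 106 pts.

106 pts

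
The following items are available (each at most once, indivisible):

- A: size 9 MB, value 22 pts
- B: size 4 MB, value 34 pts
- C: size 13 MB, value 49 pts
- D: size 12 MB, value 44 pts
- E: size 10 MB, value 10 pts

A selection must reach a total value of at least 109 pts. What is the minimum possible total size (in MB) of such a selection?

29

Subsets with value ≥ 109, sorted by total size:
- B+C+D: size 29, value 127
- A+C+D: size 34, value 115
- A+B+D+E: size 35, value 110
- A+B+C+E: size 36, value 115
Minimum size: 29 MB.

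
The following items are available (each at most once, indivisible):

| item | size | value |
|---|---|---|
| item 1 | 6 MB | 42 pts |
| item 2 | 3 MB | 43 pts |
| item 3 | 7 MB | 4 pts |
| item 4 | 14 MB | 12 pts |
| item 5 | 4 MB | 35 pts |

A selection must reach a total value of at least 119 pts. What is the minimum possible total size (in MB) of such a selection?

Subsets with value ≥ 119, sorted by total size:
- item 1+item 2+item 5: size 13, value 120
- item 1+item 2+item 3+item 5: size 20, value 124
- item 1+item 2+item 4+item 5: size 27, value 132
Minimum size: 13 MB.

13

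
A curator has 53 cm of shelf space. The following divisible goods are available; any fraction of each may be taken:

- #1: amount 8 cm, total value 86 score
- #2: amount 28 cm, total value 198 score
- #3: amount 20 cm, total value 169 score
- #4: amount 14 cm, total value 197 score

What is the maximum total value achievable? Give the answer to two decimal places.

Take in order of value per unit:
- #4 (197/14 per unit): all 14 → value 197, running total 197.00
- #1 (86/8 per unit): all 8 → value 86, running total 283.00
- #3 (169/20 per unit): all 20 → value 169, running total 452.00
- #2 (198/28 per unit): 11 of 28 → value 11×198/28 = 77.7857, running total 529.79
Total 529.79.

529.79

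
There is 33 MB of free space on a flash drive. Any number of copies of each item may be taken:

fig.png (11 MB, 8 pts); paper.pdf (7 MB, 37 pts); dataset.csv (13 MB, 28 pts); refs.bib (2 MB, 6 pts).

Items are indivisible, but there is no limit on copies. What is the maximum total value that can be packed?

160 pts

Best value-per-unit is paper.pdf at 37/7; filling with it alone gives 4×37 = 148.
Optimal mix: 4×paper.pdf + 2×refs.bib → size 32, value 160.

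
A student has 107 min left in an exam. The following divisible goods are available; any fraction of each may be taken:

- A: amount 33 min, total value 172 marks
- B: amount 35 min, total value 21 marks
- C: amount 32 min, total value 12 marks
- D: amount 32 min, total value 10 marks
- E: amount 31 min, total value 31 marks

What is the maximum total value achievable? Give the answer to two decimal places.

Take in order of value per unit:
- A (172/33 per unit): all 33 → value 172, running total 172.00
- E (31/31 per unit): all 31 → value 31, running total 203.00
- B (21/35 per unit): all 35 → value 21, running total 224.00
- C (12/32 per unit): 8 of 32 → value 8×12/32 = 3.0000, running total 227.00
Total 227.00.

227.00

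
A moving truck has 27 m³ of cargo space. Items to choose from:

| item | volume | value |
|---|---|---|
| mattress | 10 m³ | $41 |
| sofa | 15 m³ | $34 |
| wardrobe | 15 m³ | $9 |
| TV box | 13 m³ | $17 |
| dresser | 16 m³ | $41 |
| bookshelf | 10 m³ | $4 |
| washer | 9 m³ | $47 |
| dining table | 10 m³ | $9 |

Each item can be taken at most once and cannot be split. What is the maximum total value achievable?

$88

Check high-value combinations within 27 m³:
- mattress+washer: volume 10+9=19, value 41+47=88
- dresser+washer: volume 16+9=25, value 41+47=88
- mattress+dresser: volume 10+16=26, value 41+41=82
Best: $88.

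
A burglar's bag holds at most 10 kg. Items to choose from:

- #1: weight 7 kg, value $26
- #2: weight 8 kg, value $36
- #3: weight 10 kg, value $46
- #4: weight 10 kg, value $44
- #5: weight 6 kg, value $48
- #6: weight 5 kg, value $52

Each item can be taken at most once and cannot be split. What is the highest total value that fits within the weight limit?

Check high-value combinations within 10 kg:
- #6: weight 5, value 52
- #5: weight 6, value 48
- #3: weight 10, value 46
- #4: weight 10, value 44
Best: $52.

$52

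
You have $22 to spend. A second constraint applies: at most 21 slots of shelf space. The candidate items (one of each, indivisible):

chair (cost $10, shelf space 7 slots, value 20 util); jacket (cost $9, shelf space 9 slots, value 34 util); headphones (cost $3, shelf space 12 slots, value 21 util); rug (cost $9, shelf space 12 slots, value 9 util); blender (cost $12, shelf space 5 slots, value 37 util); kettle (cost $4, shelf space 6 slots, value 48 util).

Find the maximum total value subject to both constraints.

85 util

Feasible sets respecting both limits:
- blender+kettle: cost 16, shelf space 11, value 85
- jacket+kettle: cost 13, shelf space 15, value 82
- jacket+blender: cost 21, shelf space 14, value 71
Best: 85 util.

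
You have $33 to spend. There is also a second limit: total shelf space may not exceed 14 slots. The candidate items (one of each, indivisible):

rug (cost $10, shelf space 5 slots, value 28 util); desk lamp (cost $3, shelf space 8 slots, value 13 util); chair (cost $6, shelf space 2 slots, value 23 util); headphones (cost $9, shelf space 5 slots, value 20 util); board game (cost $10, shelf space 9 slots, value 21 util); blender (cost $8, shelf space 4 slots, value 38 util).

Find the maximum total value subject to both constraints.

Feasible sets respecting both limits:
- rug+chair+blender: cost 24, shelf space 11, value 89
- rug+headphones+blender: cost 27, shelf space 14, value 86
- chair+headphones+blender: cost 23, shelf space 11, value 81
- desk lamp+chair+blender: cost 17, shelf space 14, value 74
Best: 89 util.

89 util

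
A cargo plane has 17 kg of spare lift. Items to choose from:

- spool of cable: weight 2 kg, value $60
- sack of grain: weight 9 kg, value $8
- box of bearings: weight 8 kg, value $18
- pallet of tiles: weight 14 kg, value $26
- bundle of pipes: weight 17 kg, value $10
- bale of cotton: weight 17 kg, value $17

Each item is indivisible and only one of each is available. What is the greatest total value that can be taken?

Check high-value combinations within 17 kg:
- spool of cable+pallet of tiles: weight 2+14=16, value 60+26=86
- spool of cable+box of bearings: weight 2+8=10, value 60+18=78
- spool of cable+sack of grain: weight 2+9=11, value 60+8=68
- spool of cable: weight 2, value 60
- pallet of tiles: weight 14, value 26
Best: $86.

$86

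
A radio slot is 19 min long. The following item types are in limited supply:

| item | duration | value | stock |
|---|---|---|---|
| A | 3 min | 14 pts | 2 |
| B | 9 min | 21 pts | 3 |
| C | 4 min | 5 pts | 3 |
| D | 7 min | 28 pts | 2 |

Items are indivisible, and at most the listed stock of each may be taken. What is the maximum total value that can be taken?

70 pts

Best selections within duration 19 and stock limits:
- 1×A + 2×D: duration 17, value 70
- 1×A + 1×B + 1×D: duration 19, value 63
- 2×A + 1×C + 1×D: duration 17, value 61
Best: 70 pts.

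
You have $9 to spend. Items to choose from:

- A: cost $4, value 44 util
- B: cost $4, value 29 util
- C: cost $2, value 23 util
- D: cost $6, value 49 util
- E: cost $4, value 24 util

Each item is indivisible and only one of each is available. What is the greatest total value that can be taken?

This is a 0/1 knapsack; check combinations near the capacity.
- A+B: cost 4+4=8, value 44+29=73
- C+D: cost 2+6=8, value 23+49=72
- A+E: cost 4+4=8, value 44+24=68
- A+C: cost 4+2=6, value 44+23=67
Best: 73 util.

73 util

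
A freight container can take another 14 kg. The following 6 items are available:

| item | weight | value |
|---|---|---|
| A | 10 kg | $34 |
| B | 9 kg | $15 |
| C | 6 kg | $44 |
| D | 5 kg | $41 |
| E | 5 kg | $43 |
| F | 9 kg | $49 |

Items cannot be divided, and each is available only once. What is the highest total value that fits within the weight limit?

This is a 0/1 knapsack; check combinations near the capacity.
- E+F: weight 5+9=14, value 43+49=92
- D+F: weight 5+9=14, value 41+49=90
- C+E: weight 6+5=11, value 44+43=87
Best: $92.

$92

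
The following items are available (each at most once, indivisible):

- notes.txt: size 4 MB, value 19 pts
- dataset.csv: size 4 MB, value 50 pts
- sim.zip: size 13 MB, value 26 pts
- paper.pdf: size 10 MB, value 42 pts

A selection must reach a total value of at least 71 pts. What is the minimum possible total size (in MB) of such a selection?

14

Subsets with value ≥ 71, sorted by total size:
- dataset.csv+paper.pdf: size 14, value 92
- dataset.csv+sim.zip: size 17, value 76
Minimum size: 14 MB.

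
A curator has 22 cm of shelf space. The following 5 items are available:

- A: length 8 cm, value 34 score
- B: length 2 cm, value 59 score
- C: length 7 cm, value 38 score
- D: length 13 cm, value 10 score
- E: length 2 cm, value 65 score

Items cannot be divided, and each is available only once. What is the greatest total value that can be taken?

196 score

Check high-value combinations within 22 cm:
- A+B+C+E: length 8+2+7+2=19, value 34+59+38+65=196
- B+C+E: length 2+7+2=11, value 59+38+65=162
- A+B+E: length 8+2+2=12, value 34+59+65=158
- A+C+E: length 8+7+2=17, value 34+38+65=137
- B+D+E: length 2+13+2=17, value 59+10+65=134
Best: 196 score.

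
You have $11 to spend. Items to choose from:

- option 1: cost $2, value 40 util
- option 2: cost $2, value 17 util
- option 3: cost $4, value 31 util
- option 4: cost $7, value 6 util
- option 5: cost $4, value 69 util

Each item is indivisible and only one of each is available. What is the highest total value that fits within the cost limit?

140 util

Check high-value combinations within $11:
- option 1+option 3+option 5: cost 2+4+4=10, value 40+31+69=140
- option 1+option 2+option 5: cost 2+2+4=8, value 40+17+69=126
- option 2+option 3+option 5: cost 2+4+4=10, value 17+31+69=117
Best: 140 util.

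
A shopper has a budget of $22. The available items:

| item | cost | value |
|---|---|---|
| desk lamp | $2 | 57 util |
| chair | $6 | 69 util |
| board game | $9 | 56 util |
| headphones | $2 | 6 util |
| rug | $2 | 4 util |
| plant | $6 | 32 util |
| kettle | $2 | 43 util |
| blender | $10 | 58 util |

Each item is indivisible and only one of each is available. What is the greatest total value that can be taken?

233 util

Check high-value combinations within $22:
- desk lamp+chair+headphones+kettle+blender: cost 2+6+2+2+10=22, value 57+69+6+43+58=233
- desk lamp+chair+board game+headphones+kettle: cost 2+6+9+2+2=21, value 57+69+56+6+43=231
- desk lamp+chair+rug+kettle+blender: cost 2+6+2+2+10=22, value 57+69+4+43+58=231
Best: 233 util.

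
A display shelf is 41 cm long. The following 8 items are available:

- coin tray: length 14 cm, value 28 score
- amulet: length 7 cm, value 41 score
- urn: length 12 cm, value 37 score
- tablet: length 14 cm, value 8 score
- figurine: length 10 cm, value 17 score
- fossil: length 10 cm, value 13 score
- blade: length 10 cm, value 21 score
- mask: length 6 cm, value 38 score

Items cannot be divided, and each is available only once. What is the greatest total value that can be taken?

144 score

This is a 0/1 knapsack; check combinations near the capacity.
- coin tray+amulet+urn+mask: length 14+7+12+6=39, value 28+41+37+38=144
- amulet+urn+blade+mask: length 7+12+10+6=35, value 41+37+21+38=137
- amulet+urn+figurine+mask: length 7+12+10+6=35, value 41+37+17+38=133
- amulet+urn+fossil+mask: length 7+12+10+6=35, value 41+37+13+38=129
- coin tray+amulet+blade+mask: length 14+7+10+6=37, value 28+41+21+38=128
Best: 144 score.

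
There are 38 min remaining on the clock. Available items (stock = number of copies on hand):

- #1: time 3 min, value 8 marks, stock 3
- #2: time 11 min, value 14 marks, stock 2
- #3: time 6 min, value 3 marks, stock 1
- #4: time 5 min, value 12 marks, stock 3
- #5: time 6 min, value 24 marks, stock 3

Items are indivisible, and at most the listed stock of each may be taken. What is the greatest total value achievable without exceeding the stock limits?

120 marks

Top feasible selections:
- 3×#1 + 2×#4 + 3×#5: time 37, value 120
- 1×#1 + 3×#4 + 3×#5: time 36, value 116
- 2×#1 + 2×#4 + 3×#5: time 34, value 112
- 3×#1 + 1×#3 + 1×#4 + 3×#5: time 38, value 111
Best: 120 marks.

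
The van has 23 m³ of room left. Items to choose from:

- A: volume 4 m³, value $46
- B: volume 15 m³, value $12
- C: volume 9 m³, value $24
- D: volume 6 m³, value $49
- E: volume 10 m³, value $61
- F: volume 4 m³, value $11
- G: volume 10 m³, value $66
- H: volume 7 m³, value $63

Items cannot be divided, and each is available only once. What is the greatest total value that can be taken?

$178

Check high-value combinations within 23 m³:
- D+G+H: volume 6+10+7=23, value 49+66+63=178
- A+G+H: volume 4+10+7=21, value 46+66+63=175
- D+E+H: volume 6+10+7=23, value 49+61+63=173
- A+E+H: volume 4+10+7=21, value 46+61+63=170
Best: $178.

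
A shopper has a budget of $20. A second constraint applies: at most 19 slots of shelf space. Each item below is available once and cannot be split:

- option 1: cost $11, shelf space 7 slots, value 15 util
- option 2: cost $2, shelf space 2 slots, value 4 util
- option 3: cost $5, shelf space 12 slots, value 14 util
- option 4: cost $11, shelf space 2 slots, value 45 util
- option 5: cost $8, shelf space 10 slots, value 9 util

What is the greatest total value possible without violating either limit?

Feasible sets respecting both limits:
- option 2+option 3+option 4: cost 18, shelf space 16, value 63
- option 3+option 4: cost 16, shelf space 14, value 59
- option 4+option 5: cost 19, shelf space 12, value 54
Best: 63 util.

63 util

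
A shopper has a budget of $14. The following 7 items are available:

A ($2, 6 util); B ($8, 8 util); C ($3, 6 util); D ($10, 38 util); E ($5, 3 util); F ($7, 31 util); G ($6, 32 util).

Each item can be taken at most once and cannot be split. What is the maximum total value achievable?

Check high-value combinations within $14:
- F+G: cost 7+6=13, value 31+32=63
- A+C+G: cost 2+3+6=11, value 6+6+32=44
- A+D: cost 2+10=12, value 6+38=44
- C+D: cost 3+10=13, value 6+38=44
Best: 63 util.

63 util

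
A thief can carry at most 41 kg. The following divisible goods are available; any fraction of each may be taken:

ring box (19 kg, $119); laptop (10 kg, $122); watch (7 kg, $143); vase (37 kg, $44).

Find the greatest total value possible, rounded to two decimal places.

389.95

Take in order of value per unit:
- watch (143/7 per unit): all 7 → value 143, running total 143.00
- laptop (122/10 per unit): all 10 → value 122, running total 265.00
- ring box (119/19 per unit): all 19 → value 119, running total 384.00
- vase (44/37 per unit): 5 of 37 → value 5×44/37 = 5.9459, running total 389.95
Total 389.95.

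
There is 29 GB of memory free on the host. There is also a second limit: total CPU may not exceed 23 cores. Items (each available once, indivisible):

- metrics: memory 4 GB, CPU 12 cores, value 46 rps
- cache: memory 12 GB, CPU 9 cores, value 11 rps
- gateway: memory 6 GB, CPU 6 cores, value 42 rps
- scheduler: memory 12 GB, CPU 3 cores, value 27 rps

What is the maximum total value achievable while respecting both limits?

115 rps

Feasible sets respecting both limits:
- metrics+gateway+scheduler: memory 22, CPU 21, value 115
- metrics+gateway: memory 10, CPU 18, value 88
- metrics+scheduler: memory 16, CPU 15, value 73
- gateway+scheduler: memory 18, CPU 9, value 69
Best: 115 rps.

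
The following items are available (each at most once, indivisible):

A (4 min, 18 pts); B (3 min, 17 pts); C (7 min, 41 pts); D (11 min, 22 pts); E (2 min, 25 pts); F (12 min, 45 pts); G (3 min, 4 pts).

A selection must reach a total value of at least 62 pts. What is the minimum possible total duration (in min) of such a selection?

Subsets with value ≥ 62, sorted by total duration:
- C+E: duration 9, value 66
- B+C+E: duration 12, value 83
- C+E+G: duration 12, value 70
Minimum duration: 9 min.

9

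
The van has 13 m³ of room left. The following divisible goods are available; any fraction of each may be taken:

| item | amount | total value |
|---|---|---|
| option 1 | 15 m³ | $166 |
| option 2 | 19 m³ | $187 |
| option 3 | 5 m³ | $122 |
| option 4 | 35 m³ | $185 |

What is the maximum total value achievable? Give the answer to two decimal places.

210.53

Take in order of value per unit:
- option 3 (122/5 per unit): all 5 → value 122, running total 122.00
- option 1 (166/15 per unit): 8 of 15 → value 8×166/15 = 88.5333, running total 210.53
Total 210.53.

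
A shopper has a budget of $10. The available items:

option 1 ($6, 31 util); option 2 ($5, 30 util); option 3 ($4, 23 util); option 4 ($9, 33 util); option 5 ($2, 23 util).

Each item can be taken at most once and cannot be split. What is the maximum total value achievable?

54 util

Check high-value combinations within $10:
- option 1+option 5: cost 6+2=8, value 31+23=54
- option 1+option 3: cost 6+4=10, value 31+23=54
- option 2+option 5: cost 5+2=7, value 30+23=53
- option 2+option 3: cost 5+4=9, value 30+23=53
- option 3+option 5: cost 4+2=6, value 23+23=46
Best: 54 util.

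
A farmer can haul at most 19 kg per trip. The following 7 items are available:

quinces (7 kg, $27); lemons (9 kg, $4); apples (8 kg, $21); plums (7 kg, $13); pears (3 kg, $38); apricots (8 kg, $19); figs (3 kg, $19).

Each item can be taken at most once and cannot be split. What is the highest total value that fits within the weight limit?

Check high-value combinations within 19 kg:
- quinces+apples+pears: weight 7+8+3=18, value 27+21+38=86
- quinces+pears+figs: weight 7+3+3=13, value 27+38+19=84
- quinces+pears+apricots: weight 7+3+8=18, value 27+38+19=84
- apples+pears+figs: weight 8+3+3=14, value 21+38+19=78
- quinces+plums+pears: weight 7+7+3=17, value 27+13+38=78
Best: $86.

$86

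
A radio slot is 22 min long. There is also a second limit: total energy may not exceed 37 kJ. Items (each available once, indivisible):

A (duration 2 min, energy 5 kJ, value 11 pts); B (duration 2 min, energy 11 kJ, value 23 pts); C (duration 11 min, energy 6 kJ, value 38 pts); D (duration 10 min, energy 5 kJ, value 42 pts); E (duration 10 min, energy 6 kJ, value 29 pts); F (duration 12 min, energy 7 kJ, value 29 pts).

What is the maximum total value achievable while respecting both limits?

Feasible sets respecting both limits:
- B+D+E: duration 22, energy 22, value 94
- A+D+E: duration 22, energy 16, value 82
- C+D: duration 21, energy 11, value 80
Best: 94 pts.

94 pts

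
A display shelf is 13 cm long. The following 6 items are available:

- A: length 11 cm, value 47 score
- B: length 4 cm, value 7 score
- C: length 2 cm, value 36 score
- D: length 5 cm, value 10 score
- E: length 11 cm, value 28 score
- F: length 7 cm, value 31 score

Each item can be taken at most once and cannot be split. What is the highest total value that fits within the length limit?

83 score

Check high-value combinations within 13 cm:
- A+C: length 11+2=13, value 47+36=83
- B+C+F: length 4+2+7=13, value 7+36+31=74
- C+F: length 2+7=9, value 36+31=67
Best: 83 score.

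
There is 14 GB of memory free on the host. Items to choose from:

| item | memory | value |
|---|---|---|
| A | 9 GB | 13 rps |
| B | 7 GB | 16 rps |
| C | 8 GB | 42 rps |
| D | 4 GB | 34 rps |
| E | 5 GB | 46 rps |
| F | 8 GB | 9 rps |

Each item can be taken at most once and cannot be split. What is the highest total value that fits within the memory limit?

88 rps

Check high-value combinations within 14 GB:
- C+E: memory 8+5=13, value 42+46=88
- D+E: memory 4+5=9, value 34+46=80
- C+D: memory 8+4=12, value 42+34=76
- B+E: memory 7+5=12, value 16+46=62
- A+E: memory 9+5=14, value 13+46=59
Best: 88 rps.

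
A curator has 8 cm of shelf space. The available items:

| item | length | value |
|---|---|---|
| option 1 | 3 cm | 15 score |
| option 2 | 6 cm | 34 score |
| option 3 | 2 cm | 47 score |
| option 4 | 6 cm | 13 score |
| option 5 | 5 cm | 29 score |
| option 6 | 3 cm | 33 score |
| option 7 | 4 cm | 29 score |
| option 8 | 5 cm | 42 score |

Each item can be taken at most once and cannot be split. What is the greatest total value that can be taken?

Check high-value combinations within 8 cm:
- option 1+option 3+option 6: length 3+2+3=8, value 15+47+33=95
- option 3+option 8: length 2+5=7, value 47+42=89
- option 2+option 3: length 6+2=8, value 34+47=81
- option 3+option 6: length 2+3=5, value 47+33=80
Best: 95 score.

95 score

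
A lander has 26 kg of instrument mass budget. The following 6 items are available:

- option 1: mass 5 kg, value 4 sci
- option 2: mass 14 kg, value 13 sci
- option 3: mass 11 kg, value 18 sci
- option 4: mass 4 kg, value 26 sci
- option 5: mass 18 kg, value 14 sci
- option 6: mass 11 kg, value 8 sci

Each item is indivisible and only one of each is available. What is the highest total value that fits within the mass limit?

52 sci

Check high-value combinations within 26 kg:
- option 3+option 4+option 6: mass 11+4+11=26, value 18+26+8=52
- option 1+option 3+option 4: mass 5+11+4=20, value 4+18+26=48
- option 3+option 4: mass 11+4=15, value 18+26=44
- option 1+option 2+option 4: mass 5+14+4=23, value 4+13+26=43
Best: 52 sci.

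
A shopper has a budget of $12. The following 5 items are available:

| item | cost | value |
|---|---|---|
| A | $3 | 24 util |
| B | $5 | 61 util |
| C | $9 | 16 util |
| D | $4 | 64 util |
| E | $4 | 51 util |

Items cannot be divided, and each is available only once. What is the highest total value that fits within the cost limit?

149 util

Check high-value combinations within $12:
- A+B+D: cost 3+5+4=12, value 24+61+64=149
- A+D+E: cost 3+4+4=11, value 24+64+51=139
- A+B+E: cost 3+5+4=12, value 24+61+51=136
- B+D: cost 5+4=9, value 61+64=125
Best: 149 util.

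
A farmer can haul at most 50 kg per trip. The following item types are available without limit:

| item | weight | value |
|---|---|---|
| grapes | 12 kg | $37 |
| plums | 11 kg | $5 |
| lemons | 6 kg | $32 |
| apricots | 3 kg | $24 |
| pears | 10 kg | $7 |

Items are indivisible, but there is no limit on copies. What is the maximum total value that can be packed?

$384

Best value-per-unit is apricots at 24/3, and filling with it alone uses weight 16×3=48. No mix of the others beats 16×24 = 384.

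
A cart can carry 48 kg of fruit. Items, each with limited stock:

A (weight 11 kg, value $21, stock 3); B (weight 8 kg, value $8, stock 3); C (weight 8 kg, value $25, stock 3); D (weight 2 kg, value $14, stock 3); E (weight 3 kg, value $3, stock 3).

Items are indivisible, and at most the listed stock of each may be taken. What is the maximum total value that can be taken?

Top feasible selections:
- 1×A + 3×C + 3×D + 2×E: weight 47, value 144
- 1×A + 3×C + 3×D + 1×E: weight 44, value 141
Best: $144.

$144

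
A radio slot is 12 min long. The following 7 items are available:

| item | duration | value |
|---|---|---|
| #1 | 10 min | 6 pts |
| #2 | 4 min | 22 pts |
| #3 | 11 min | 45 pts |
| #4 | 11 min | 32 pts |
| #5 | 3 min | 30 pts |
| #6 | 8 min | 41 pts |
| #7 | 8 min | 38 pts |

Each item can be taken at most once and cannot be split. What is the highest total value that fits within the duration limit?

Check high-value combinations within 12 min:
- #5+#6: duration 3+8=11, value 30+41=71
- #5+#7: duration 3+8=11, value 30+38=68
- #2+#6: duration 4+8=12, value 22+41=63
- #2+#7: duration 4+8=12, value 22+38=60
Best: 71 pts.

71 pts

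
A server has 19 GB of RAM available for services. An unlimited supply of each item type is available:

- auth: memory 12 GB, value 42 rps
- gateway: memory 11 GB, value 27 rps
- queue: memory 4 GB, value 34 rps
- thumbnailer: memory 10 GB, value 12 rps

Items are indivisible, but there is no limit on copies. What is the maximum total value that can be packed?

136 rps

Best value-per-unit is queue at 34/4, and filling with it alone uses memory 4×4=16. No mix of the others beats 4×34 = 136.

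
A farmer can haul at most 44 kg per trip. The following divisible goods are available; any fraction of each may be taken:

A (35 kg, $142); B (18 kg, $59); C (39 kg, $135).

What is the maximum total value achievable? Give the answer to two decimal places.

173.15

Take in order of value per unit:
- A (142/35 per unit): all 35 → value 142, running total 142.00
- C (135/39 per unit): 9 of 39 → value 9×135/39 = 31.1538, running total 173.15
Total 173.15.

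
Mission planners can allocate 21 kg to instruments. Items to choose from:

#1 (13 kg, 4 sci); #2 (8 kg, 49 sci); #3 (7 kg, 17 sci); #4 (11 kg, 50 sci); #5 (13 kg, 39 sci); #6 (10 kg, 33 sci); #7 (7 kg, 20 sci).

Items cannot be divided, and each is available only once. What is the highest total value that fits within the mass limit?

99 sci

This is a 0/1 knapsack; check combinations near the capacity.
- #2+#4: mass 8+11=19, value 49+50=99
- #2+#5: mass 8+13=21, value 49+39=88
- #4+#6: mass 11+10=21, value 50+33=83
- #2+#6: mass 8+10=18, value 49+33=82
- #4+#7: mass 11+7=18, value 50+20=70
Best: 99 sci.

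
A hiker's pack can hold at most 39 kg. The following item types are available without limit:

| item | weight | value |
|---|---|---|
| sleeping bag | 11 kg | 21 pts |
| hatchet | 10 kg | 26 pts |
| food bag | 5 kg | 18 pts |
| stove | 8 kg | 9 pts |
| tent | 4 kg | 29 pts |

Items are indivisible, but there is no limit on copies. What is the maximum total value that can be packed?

261 pts

Best value-per-unit is tent at 29/4, and filling with it alone uses weight 9×4=36. No mix of the others beats 9×29 = 261.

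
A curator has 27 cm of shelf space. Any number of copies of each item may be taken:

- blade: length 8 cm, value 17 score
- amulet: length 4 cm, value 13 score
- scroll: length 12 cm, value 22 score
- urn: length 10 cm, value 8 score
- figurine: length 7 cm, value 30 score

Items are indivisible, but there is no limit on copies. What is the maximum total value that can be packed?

Best value-per-unit is figurine at 30/7; filling with it alone gives 3×30 = 90.
Optimal mix: 1×amulet + 3×figurine → length 25, value 103.

103 score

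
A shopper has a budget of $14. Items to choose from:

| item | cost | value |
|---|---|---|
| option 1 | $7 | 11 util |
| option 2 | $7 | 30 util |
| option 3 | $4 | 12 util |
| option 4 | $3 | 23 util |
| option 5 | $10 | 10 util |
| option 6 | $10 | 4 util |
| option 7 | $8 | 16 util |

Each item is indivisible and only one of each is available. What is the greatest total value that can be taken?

65 util

Check high-value combinations within $14:
- option 2+option 3+option 4: cost 7+4+3=14, value 30+12+23=65
- option 2+option 4: cost 7+3=10, value 30+23=53
- option 1+option 3+option 4: cost 7+4+3=14, value 11+12+23=46
Best: 65 util.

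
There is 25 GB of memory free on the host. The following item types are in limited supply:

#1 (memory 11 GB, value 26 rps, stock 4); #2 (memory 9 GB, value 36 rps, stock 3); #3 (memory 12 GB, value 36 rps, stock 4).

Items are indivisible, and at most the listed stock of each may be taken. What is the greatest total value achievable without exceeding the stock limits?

72 rps

Top feasible selections:
- 2×#2: memory 18, value 72
- 1×#2 + 1×#3: memory 21, value 72
- 2×#3: memory 24, value 72
Best: 72 rps.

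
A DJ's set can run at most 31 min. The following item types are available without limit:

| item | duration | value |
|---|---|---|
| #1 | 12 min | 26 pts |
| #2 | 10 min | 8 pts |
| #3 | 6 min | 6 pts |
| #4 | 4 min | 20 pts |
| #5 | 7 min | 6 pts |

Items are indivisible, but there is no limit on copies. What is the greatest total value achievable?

Best value-per-unit is #4 at 20/4, and filling with it alone uses duration 7×4=28. No mix of the others beats 7×20 = 140.

140 pts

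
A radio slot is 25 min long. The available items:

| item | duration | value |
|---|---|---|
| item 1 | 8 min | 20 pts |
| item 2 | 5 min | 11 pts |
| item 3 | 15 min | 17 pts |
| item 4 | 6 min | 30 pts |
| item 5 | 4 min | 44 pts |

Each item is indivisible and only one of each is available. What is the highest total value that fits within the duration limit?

Check high-value combinations within 25 min:
- item 1+item 2+item 4+item 5: duration 8+5+6+4=23, value 20+11+30+44=105
- item 1+item 4+item 5: duration 8+6+4=18, value 20+30+44=94
- item 3+item 4+item 5: duration 15+6+4=25, value 17+30+44=91
- item 2+item 4+item 5: duration 5+6+4=15, value 11+30+44=85
Best: 105 pts.

105 pts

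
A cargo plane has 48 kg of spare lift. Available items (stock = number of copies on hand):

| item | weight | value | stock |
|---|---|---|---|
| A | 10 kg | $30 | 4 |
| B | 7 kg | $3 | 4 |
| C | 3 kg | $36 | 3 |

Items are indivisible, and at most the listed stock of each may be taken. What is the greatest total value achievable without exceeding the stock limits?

Top feasible selections:
- 3×A + 1×B + 3×C: weight 46, value 201
- 3×A + 3×C: weight 39, value 198
- 4×A + 2×C: weight 46, value 192
- 2×A + 2×B + 3×C: weight 43, value 174
Best: $201.

$201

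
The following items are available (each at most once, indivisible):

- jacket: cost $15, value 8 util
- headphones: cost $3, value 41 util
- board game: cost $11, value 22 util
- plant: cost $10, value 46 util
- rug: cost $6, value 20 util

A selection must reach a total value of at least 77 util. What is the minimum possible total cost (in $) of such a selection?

13

Subsets with value ≥ 77, sorted by total cost:
- headphones+plant: cost 13, value 87
- headphones+plant+rug: cost 19, value 107
- headphones+board game+rug: cost 20, value 83
- headphones+board game+plant: cost 24, value 109
Minimum cost: 13 $.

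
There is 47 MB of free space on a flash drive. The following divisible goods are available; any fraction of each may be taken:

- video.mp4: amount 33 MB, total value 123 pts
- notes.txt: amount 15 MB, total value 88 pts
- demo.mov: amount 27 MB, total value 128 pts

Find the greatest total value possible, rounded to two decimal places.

Take in order of value per unit:
- notes.txt (88/15 per unit): all 15 → value 88, running total 88.00
- demo.mov (128/27 per unit): all 27 → value 128, running total 216.00
- video.mp4 (123/33 per unit): 5 of 33 → value 5×123/33 = 18.6364, running total 234.64
Total 234.64.

234.64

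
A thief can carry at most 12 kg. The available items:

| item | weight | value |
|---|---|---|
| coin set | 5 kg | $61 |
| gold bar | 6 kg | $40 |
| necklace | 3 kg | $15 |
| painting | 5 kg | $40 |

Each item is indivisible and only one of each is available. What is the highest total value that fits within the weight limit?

Check high-value combinations within 12 kg:
- coin set+painting: weight 5+5=10, value 61+40=101
- coin set+gold bar: weight 5+6=11, value 61+40=101
- gold bar+painting: weight 6+5=11, value 40+40=80
- coin set+necklace: weight 5+3=8, value 61+15=76
- coin set: weight 5, value 61
Best: $101.

$101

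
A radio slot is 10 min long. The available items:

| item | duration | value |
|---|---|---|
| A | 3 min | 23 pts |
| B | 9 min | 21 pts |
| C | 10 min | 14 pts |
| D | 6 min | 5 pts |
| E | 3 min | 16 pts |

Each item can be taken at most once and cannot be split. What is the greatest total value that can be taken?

Check high-value combinations within 10 min:
- A+E: duration 3+3=6, value 23+16=39
- A+D: duration 3+6=9, value 23+5=28
- A: duration 3, value 23
Best: 39 pts.

39 pts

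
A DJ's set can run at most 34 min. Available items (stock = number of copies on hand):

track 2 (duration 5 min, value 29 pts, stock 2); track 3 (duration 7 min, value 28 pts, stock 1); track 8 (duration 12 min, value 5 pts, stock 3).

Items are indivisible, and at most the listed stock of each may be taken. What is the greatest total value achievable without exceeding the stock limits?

Best selections within duration 34 and stock limits:
- 2×track 2 + 1×track 3 + 1×track 8: duration 29, value 91
- 2×track 2 + 1×track 3: duration 17, value 86
- 2×track 2 + 2×track 8: duration 34, value 68
- 2×track 2 + 1×track 8: duration 22, value 63
Best: 91 pts.

91 pts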